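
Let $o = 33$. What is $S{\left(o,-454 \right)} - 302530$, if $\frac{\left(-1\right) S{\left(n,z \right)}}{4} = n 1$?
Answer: $-302662$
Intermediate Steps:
$S{\left(n,z \right)} = - 4 n$ ($S{\left(n,z \right)} = - 4 n 1 = - 4 n$)
$S{\left(o,-454 \right)} - 302530 = \left(-4\right) 33 - 302530 = -132 - 302530 = -302662$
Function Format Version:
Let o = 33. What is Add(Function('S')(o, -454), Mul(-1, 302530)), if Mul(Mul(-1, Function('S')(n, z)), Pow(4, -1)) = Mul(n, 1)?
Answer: -302662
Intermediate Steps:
Function('S')(n, z) = Mul(-4, n) (Function('S')(n, z) = Mul(-4, Mul(n, 1)) = Mul(-4, n))
Add(Function('S')(o, -454), Mul(-1, 302530)) = Add(Mul(-4, 33), Mul(-1, 302530)) = Add(-132, -302530) = -302662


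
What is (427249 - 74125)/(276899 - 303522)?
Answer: -353124/26623 ≈ -13.264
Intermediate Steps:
(427249 - 74125)/(276899 - 303522) = 353124/(-26623) = 353124*(-1/26623) = -353124/26623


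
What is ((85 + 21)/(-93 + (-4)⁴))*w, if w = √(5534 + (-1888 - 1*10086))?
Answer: 212*I*√1610/163 ≈ 52.187*I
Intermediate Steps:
w = 2*I*√1610 (w = √(5534 + (-1888 - 10086)) = √(5534 - 11974) = √(-6440) = 2*I*√1610 ≈ 80.25*I)
((85 + 21)/(-93 + (-4)⁴))*w = ((85 + 21)/(-93 + (-4)⁴))*(2*I*√1610) = (106/(-93 + 256))*(2*I*√1610) = (106/163)*(2*I*√1610) = (106*(1/163))*(2*I*√1610) = 106*(2*I*√1610)/163 = 212*I*√1610/163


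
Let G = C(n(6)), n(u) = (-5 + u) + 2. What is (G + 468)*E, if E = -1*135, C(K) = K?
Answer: -63585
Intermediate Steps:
n(u) = -3 + u
E = -135
G = 3 (G = -3 + 6 = 3)
(G + 468)*E = (3 + 468)*(-135) = 471*(-135) = -63585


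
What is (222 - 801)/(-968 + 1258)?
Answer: -579/290 ≈ -1.9966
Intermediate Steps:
(222 - 801)/(-968 + 1258) = -579/290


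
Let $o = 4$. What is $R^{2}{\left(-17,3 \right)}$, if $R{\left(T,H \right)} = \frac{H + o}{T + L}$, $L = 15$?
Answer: $\frac{49}{4} \approx 12.25$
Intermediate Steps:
$R{\left(T,H \right)} = \frac{4 + H}{15 + T}$ ($R{\left(T,H \right)} = \frac{H + 4}{T + 15} = \frac{4 + H}{15 + T}$)
$R^{2}{\left(-17,3 \right)} = \left(\frac{4 + 3}{15 - 17}\right)^{2} = \left(\frac{1}{-2} \cdot 7\right)^{2} = \left(\left(- \frac{1}{2}\right) 7\right)^{2} = \left(- \frac{7}{2}\right)^{2} = \frac{49}{4}$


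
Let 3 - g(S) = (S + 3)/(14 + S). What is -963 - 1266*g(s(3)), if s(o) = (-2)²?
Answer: -12806/3 ≈ -4268.7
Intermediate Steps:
s(o) = 4
g(S) = 3 - (3 + S)/(14 + S) (g(S) = 3 - (S + 3)/(14 + S) = 3 - (3 + S)/(14 + S))
-963 - 1266*g(s(3)) = -963 - 1266*(39 + 2*4)/(14 + 4) = -963 - 1266*(39 + 8)/18 = -963 - 211*47/3 = -963 - 1266*47/18 = -963 - 9917/3 = -12806/3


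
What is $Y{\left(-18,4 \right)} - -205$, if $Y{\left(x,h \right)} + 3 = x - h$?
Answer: $180$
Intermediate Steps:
$Y{\left(x,h \right)} = -3 + x - h$ ($Y{\left(x,h \right)} = -3 - \left(h - x\right) = -3 + x - h$)
$Y{\left(-18,4 \right)} - -205 = \left(-3 - 18 - 4\right) - -205 = \left(-3 - 18 - 4\right) + 205 = -25 + 205 = 180$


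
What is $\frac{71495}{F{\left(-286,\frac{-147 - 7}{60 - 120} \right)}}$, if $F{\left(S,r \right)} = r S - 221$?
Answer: $- \frac{1072425}{14326} \approx -74.859$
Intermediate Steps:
$F{\left(S,r \right)} = -221 + S r$ ($F{\left(S,r \right)} = S r - 221 = -221 + S r$)
$\frac{71495}{F{\left(-286,\frac{-147 - 7}{60 - 120} \right)}} = \frac{71495}{-221 - 286 \frac{-147 - 7}{60 - 120}} = \frac{71495}{-221 - 286 \left(- \frac{154}{-60}\right)} = \frac{71495}{-221 - 286 \left(\left(-154\right) \left(- \frac{1}{60}\right)\right)} = \frac{71495}{-221 - \frac{11011}{15}} = \frac{71495}{- \frac{14326}{15}} = 71495 \left(- \frac{15}{14326}\right) = - \frac{1072425}{14326}$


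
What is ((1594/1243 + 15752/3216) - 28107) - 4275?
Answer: -16177743797/499686 ≈ -32376.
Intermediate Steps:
((1594/1243 + 15752/3216) - 28107) - 4275 = ((1594*(1/1243) + 15752*(1/3216)) - 28107) - 4275 = ((1594/1243 + 1969/402) - 28107) - 4275 = (3088255/499686 - 28107) - 4275 = -14041586147/499686 - 4275 = -16177743797/499686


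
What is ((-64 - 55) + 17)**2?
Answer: 10404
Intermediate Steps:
((-64 - 55) + 17)**2 = (-119 + 17)**2 = (-102)**2 = 10404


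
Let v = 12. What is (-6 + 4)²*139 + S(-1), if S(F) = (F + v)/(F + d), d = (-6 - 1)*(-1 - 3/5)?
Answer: 28411/51 ≈ 557.08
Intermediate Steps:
d = 56/5 (d = -7*(-1 - 3*⅕) = -7*(-1 - ⅗) = -7*(-8/5) = 56/5 ≈ 11.200)
S(F) = (12 + F)/(56/5 + F) (S(F) = (F + 12)/(F + 56/5) = (12 + F)/(56/5 + F))
(-6 + 4)²*139 + S(-1) = (-6 + 4)²*139 + 5*(12 - 1)/(56 + 5*(-1)) = (-2)²*139 + 5*11/(56 - 5) = 4*139 + 5*11/51 = 556 + 5*(1/51)*11 = 556 + 55/51 = 28411/51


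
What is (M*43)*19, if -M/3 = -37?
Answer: 90687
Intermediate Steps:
M = 111 (M = -3*(-37) = 111)
(M*43)*19 = (111*43)*19 = 4773*19 = 90687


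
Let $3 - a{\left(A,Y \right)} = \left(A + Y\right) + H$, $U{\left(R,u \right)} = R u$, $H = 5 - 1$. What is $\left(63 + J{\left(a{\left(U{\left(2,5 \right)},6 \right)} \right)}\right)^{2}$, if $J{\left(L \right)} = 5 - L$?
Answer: $7225$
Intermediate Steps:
$H = 4$ ($H = 5 - 1 = 4$)
$a{\left(A,Y \right)} = -1 - A - Y$ ($a{\left(A,Y \right)} = 3 - \left(\left(A + Y\right) + 4\right) = 3 - \left(4 + A + Y\right) = -1 - A - Y$)
$\left(63 + J{\left(a{\left(U{\left(2,5 \right)},6 \right)} \right)}\right)^{2} = \left(63 - \left(-6 - 6 - 2 \cdot 5\right)\right)^{2} = \left(63 + \left(5 - \left(-1 - 10 - 6\right)\right)\right)^{2} = \left(63 + \left(5 - -17\right)\right)^{2} = \left(63 + \left(5 + 17\right)\right)^{2} = \left(63 + 22\right)^{2} = 85^{2} = 7225$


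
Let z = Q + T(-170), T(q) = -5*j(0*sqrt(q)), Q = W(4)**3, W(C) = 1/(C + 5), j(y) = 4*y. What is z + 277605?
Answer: 202374046/729 ≈ 2.7761e+5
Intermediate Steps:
W(C) = 1/(5 + C)
Q = 1/729 (Q = (1/(5 + 4))**3 = (1/9)**3 = 1/729 ≈ 0.0013717)
T(q) = 0 (T(q) = -20*0*sqrt(q) = -20*0 = -5*0 = 0)
z = 1/729 (z = 1/729 + 0 = 1/729 ≈ 0.0013717)
z + 277605 = 1/729 + 277605 = 202374046/729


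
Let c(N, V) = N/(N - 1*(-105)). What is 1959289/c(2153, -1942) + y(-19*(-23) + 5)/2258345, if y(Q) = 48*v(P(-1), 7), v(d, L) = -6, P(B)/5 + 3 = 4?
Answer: 9991086666099826/4862216785 ≈ 2.0548e+6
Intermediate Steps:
P(B) = 5 (P(B) = -15 + 5*4 = -15 + 20 = 5)
y(Q) = -288 (y(Q) = 48*(-6) = -288)
c(N, V) = N/(105 + N) (c(N, V) = N/(N + 105) = N/(105 + N))
1959289/c(2153, -1942) + y(-19*(-23) + 5)/2258345 = 1959289/((2153/(105 + 2153))) - 288/2258345 = 1959289/((2153/2258)) - 288*1/2258345 = 1959289/((2153*(1/2258))) - 288/2258345 = 1959289/(2153/2258) - 288/2258345 = 1959289*(2258/2153) - 288/2258345 = 4424074562/2153 - 288/2258345 = 9991086666099826/4862216785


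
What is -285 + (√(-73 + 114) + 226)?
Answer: -59 + √41 ≈ -52.597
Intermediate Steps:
-285 + (√(-73 + 114) + 226) = -285 + (√41 + 226) = -285 + (226 + √41) = -59 + √41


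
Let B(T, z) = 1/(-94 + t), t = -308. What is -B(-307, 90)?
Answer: 1/402 ≈ 0.0024876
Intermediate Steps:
B(T, z) = -1/402 (B(T, z) = 1/(-94 - 308) = 1/(-402) = -1/402)
-B(-307, 90) = -1*(-1/402) = 1/402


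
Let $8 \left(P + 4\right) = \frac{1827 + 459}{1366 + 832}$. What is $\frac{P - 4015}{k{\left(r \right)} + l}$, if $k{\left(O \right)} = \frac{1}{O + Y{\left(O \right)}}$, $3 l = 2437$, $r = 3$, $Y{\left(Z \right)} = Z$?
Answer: $- \frac{7066781}{1428700} \approx -4.9463$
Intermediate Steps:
$l = \frac{2437}{3}$ ($l = \frac{1}{3} \cdot 2437 = \frac{2437}{3} \approx 812.33$)
$P = - \frac{34025}{8792}$ ($P = -4 + \frac{\left(1827 + 459\right) \frac{1}{1366 + 832}}{8} = -4 + \frac{2286 \cdot \frac{1}{2198}}{8} = -4 + \frac{1}{8} \cdot \frac{1143}{1099} = -4 + \frac{1143}{8792} = - \frac{34025}{8792} \approx -3.87$)
$k{\left(O \right)} = \frac{1}{2 O}$ ($k{\left(O \right)} = \frac{1}{O + O} = \frac{1}{2 O}$)
$\frac{P - 4015}{k{\left(r \right)} + l} = \frac{- \frac{34025}{8792} - 4015}{\frac{1}{2 \cdot 3} + \frac{2437}{3}} = - \frac{35333905}{8792 \left(\frac{1}{2} \cdot \frac{1}{3} + \frac{2437}{3}\right)} = - \frac{35333905}{8792 \left(\frac{1}{6} + \frac{2437}{3}\right)} = - \frac{35333905}{8792 \cdot \frac{1625}{2}} = \left(- \frac{35333905}{8792}\right) \frac{2}{1625} = - \frac{7066781}{1428700}$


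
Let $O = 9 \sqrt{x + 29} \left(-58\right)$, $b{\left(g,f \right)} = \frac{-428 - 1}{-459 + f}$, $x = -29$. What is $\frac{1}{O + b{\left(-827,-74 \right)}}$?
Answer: $\frac{41}{33} \approx 1.2424$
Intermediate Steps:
$b{\left(g,f \right)} = - \frac{429}{-459 + f}$
$O = 0$ ($O = 9 \sqrt{-29 + 29} \left(-58\right) = 9 \sqrt{0} \left(-58\right) = 9 \cdot 0 \left(-58\right) = 0 \left(-58\right) = 0$)
$\frac{1}{O + b{\left(-827,-74 \right)}} = \frac{1}{0 - \frac{429}{-459 - 74}} = \frac{1}{0 - \frac{429}{-533}} = \frac{1}{0 - - \frac{33}{41}} = \frac{1}{0 + \frac{33}{41}} = \frac{1}{\frac{33}{41}} = \frac{41}{33}$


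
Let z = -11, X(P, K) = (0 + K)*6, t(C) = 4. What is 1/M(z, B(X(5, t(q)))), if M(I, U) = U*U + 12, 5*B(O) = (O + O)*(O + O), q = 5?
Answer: 25/5308716 ≈ 4.7092e-6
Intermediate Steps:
X(P, K) = 6*K (X(P, K) = K*6 = 6*K)
B(O) = 4*O**2/5 (B(O) = ((O + O)*(O + O))/5 = ((2*O)*(2*O))/5 = (4*O**2)/5 = 4*O**2/5)
M(I, U) = 12 + U**2 (M(I, U) = U**2 + 12 = 12 + U**2)
1/M(z, B(X(5, t(q)))) = 1/(12 + (4*(6*4)**2/5)**2) = 1/(12 + ((4/5)*24**2)**2) = 1/(12 + ((4/5)*576)**2) = 1/(12 + (2304/5)**2) = 1/(12 + 5308416/25) = 1/(5308716/25) = 25/5308716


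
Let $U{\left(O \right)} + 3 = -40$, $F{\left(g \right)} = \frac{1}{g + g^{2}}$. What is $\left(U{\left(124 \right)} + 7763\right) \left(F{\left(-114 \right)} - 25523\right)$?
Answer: $- \frac{1269118920100}{6441} \approx -1.9704 \cdot 10^{8}$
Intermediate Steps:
$U{\left(O \right)} = -43$ ($U{\left(O \right)} = -3 - 40 = -43$)
$\left(U{\left(124 \right)} + 7763\right) \left(F{\left(-114 \right)} - 25523\right) = \left(-43 + 7763\right) \left(\frac{1}{\left(-114\right) \left(1 - 114\right)} - 25523\right) = 7720 \left(- \frac{1}{114 \left(-113\right)} - 25523\right) = 7720 \left(\left(- \frac{1}{114}\right) \left(- \frac{1}{113}\right) - 25523\right) = 7720 \left(\frac{1}{12882} - 25523\right) = 7720 \left(- \frac{328787285}{12882}\right) = - \frac{1269118920100}{6441}$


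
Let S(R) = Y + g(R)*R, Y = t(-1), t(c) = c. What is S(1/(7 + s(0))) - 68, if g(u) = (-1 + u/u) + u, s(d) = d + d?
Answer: -3380/49 ≈ -68.980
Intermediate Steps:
s(d) = 2*d
Y = -1
g(u) = u (g(u) = (-1 + 1) + u = 0 + u = u)
S(R) = -1 + R² (S(R) = -1 + R*R = -1 + R²)
S(1/(7 + s(0))) - 68 = (-1 + (1/(7 + 2*0))²) - 68 = (-1 + (1/(7 + 0))²) - 68 = (-1 + (1/7)²) - 68 = (-1 + (⅐)²) - 68 = (-1 + 1/49) - 68 = -48/49 - 68 = -3380/49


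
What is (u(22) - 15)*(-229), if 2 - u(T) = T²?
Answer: 113813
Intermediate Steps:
u(T) = 2 - T²
(u(22) - 15)*(-229) = ((2 - 1*22²) - 15)*(-229) = ((2 - 1*484) - 15)*(-229) = ((2 - 484) - 15)*(-229) = (-482 - 15)*(-229) = -497*(-229) = 113813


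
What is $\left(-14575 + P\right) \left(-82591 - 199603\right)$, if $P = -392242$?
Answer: $114801316498$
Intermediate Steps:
$\left(-14575 + P\right) \left(-82591 - 199603\right) = \left(-14575 - 392242\right) \left(-82591 - 199603\right) = \left(-406817\right) \left(-282194\right) = 114801316498$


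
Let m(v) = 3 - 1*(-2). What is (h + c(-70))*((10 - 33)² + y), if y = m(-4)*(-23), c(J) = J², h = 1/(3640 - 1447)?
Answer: 1482906738/731 ≈ 2.0286e+6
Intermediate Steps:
h = 1/2193 ≈ 0.00045600
m(v) = 5 (m(v) = 3 + 2 = 5)
y = -115 (y = 5*(-23) = -115)
(h + c(-70))*((10 - 33)² + y) = (1/2193 + (-70)²)*((10 - 33)² - 115) = (1/2193 + 4900)*((-23)² - 115) = 10745701*(529 - 115)/2193 = (10745701/2193)*414 = 1482906738/731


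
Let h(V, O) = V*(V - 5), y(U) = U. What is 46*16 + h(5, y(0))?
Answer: 736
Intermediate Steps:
h(V, O) = V*(-5 + V)
46*16 + h(5, y(0)) = 46*16 + 5*(-5 + 5) = 736 + 5*0 = 736 + 0 = 736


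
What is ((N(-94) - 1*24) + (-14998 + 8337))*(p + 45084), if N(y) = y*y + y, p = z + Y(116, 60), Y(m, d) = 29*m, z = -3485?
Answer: 92488891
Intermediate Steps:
p = -121 (p = -3485 + 29*116 = -3485 + 3364 = -121)
N(y) = y + y² (N(y) = y² + y = y + y²)
((N(-94) - 1*24) + (-14998 + 8337))*(p + 45084) = ((-94*(1 - 94) - 1*24) + (-14998 + 8337))*(-121 + 45084) = ((-94*(-93) - 24) - 6661)*44963 = ((8742 - 24) - 6661)*44963 = (8718 - 6661)*44963 = 2057*44963 = 92488891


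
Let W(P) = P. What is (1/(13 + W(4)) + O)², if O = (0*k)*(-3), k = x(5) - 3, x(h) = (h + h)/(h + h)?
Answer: 1/289 ≈ 0.0034602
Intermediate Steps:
x(h) = 1 (x(h) = (2*h)/((2*h)) = (2*h)*(1/(2*h)) = 1)
k = -2 (k = 1 - 3 = -2)
O = 0 (O = (0*(-2))*(-3) = 0*(-3) = 0)
(1/(13 + W(4)) + O)² = (1/(13 + 4) + 0)² = (1/17 + 0)² = (1/17)² = 1/289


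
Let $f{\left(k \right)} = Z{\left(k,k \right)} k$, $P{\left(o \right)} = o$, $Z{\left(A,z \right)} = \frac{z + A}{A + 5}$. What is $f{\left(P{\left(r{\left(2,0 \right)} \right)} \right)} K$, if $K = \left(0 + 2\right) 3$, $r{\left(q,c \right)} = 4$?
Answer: $\frac{64}{3} \approx 21.333$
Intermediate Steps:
$Z{\left(A,z \right)} = \frac{A + z}{5 + A}$
$K = 6$ ($K = 2 \cdot 3 = 6$)
$f{\left(k \right)} = \frac{2 k^{2}}{5 + k}$ ($f{\left(k \right)} = \frac{k + k}{5 + k} k = \frac{2 k}{5 + k} k = \frac{2 k^{2}}{5 + k}$)
$f{\left(P{\left(r{\left(2,0 \right)} \right)} \right)} K = \frac{2 \cdot 4^{2}}{5 + 4} \cdot 6 = 2 \cdot 16 \cdot \frac{1}{9} \cdot 6 = \frac{32}{9} \cdot 6 = \frac{64}{3}$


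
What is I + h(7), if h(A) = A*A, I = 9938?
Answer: 9987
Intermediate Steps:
h(A) = A**2
I + h(7) = 9938 + 7**2 = 9938 + 49 = 9987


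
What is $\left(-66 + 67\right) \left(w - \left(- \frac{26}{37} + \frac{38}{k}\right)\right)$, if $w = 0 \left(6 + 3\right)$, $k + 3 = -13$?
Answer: $\frac{911}{296} \approx 3.0777$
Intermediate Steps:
$k = -16$ ($k = -3 - 13 = -16$)
$w = 0$ ($w = 0 \cdot 9 = 0$)
$\left(-66 + 67\right) \left(w - \left(- \frac{26}{37} + \frac{38}{k}\right)\right) = \left(-66 + 67\right) \left(0 - \left(- \frac{26}{37} - \frac{19}{8}\right)\right) = 1 \left(0 - - \frac{911}{296}\right) = 1 \left(0 + \left(\frac{19}{8} + \frac{26}{37}\right)\right) = 1 \left(0 + \frac{911}{296}\right) = 1 \cdot \frac{911}{296} = \frac{911}{296}$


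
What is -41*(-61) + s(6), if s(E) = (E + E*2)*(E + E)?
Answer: 2717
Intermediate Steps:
s(E) = 6*E² (s(E) = (E + 2*E)*(2*E) = (3*E)*(2*E) = 6*E²)
-41*(-61) + s(6) = -41*(-61) + 6*6² = 2501 + 6*36 = 2501 + 216 = 2717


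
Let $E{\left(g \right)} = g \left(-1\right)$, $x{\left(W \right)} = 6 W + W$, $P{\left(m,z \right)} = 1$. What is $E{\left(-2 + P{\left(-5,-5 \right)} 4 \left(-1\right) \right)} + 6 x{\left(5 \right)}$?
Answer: $216$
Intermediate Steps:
$x{\left(W \right)} = 7 W$
$E{\left(g \right)} = - g$
$E{\left(-2 + P{\left(-5,-5 \right)} 4 \left(-1\right) \right)} + 6 x{\left(5 \right)} = - (-2 + 1 \cdot 4 \left(-1\right)) + 6 \cdot 7 \cdot 5 = - (-2 + 1 \left(-4\right)) + 6 \cdot 35 = - (-2 - 4) + 210 = \left(-1\right) \left(-6\right) + 210 = 6 + 210 = 216$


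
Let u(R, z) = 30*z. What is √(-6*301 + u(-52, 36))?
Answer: 11*I*√6 ≈ 26.944*I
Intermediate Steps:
√(-6*301 + u(-52, 36)) = √(-6*301 + 30*36) = √(-1806 + 1080) = √(-726) = 11*I*√6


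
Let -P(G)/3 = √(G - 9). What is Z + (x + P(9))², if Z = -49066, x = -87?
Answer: -41497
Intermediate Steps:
P(G) = -3*√(-9 + G) (P(G) = -3*√(G - 9) = -3*√(-9 + G))
Z + (x + P(9))² = -49066 + (-87 - 3*√(-9 + 9))² = -49066 + (-87 - 3*√0)² = -49066 + (-87 - 3*0)² = -49066 + (-87 + 0)² = -49066 + (-87)² = -49066 + 7569 = -41497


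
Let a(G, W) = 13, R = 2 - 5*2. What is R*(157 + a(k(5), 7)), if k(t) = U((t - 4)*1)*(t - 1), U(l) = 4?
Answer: -1360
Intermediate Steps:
R = -8 (R = 2 - 10 = -8)
k(t) = -4 + 4*t (k(t) = 4*(t - 1) = 4*(-1 + t) = -4 + 4*t)
R*(157 + a(k(5), 7)) = -8*(157 + 13) = -8*170 = -1360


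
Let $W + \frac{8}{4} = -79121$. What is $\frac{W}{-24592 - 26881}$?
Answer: $\frac{79123}{51473} \approx 1.5372$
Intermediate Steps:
$W = -79123$ ($W = -2 - 79121 = -79123$)
$\frac{W}{-24592 - 26881} = - \frac{79123}{-24592 - 26881} = - \frac{79123}{-51473} = \left(-79123\right) \left(- \frac{1}{51473}\right) = \frac{79123}{51473}$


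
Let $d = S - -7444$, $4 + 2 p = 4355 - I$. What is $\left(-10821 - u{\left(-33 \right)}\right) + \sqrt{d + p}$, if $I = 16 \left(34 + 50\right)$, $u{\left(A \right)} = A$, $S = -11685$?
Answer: $-10788 + \frac{5 i \sqrt{438}}{2} \approx -10788.0 + 52.321 i$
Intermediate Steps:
$I = 1344$ ($I = 16 \cdot 84 = 1344$)
$p = \frac{3007}{2}$ ($p = -2 + \frac{4355 - 1344}{2} = -2 + \frac{1}{2} \cdot 3011 = -2 + \frac{3011}{2} = \frac{3007}{2} \approx 1503.5$)
$d = -4241$ ($d = -11685 - -7444 = -11685 + 7444 = -4241$)
$\left(-10821 - u{\left(-33 \right)}\right) + \sqrt{d + p} = \left(-10821 - -33\right) + \sqrt{-4241 + \frac{3007}{2}} = \left(-10821 + 33\right) + \sqrt{- \frac{5475}{2}} = -10788 + \frac{5 i \sqrt{438}}{2}$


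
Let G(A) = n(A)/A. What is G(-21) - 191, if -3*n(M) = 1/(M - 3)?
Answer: -288793/1512 ≈ -191.00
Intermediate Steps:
n(M) = -1/(3*(-3 + M)) (n(M) = -1/(3*(M - 3)) = -1/(3*(-3 + M)))
G(A) = -1/(A*(-9 + 3*A)) (G(A) = (-1/(-9 + 3*A))/A = -1/(A*(-9 + 3*A)))
G(-21) - 191 = -⅓/(-21*(-3 - 21)) - 191 = -⅓*(-1/21)/(-24) - 191 = -⅓*(-1/21)*(-1/24) - 191 = -1/1512 - 191 = -288793/1512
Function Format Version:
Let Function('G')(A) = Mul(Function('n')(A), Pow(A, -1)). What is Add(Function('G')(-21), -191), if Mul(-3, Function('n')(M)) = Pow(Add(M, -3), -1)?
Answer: Rational(-288793, 1512) ≈ -191.00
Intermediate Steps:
Function('n')(M) = Mul(Rational(-1, 3), Pow(Add(-3, M), -1)) (Function('n')(M) = Mul(Rational(-1, 3), Pow(Add(M, -3), -1)) = Mul(Rational(-1, 3), Pow(Add(-3, M), -1)))
Function('G')(A) = Mul(-1, Pow(A, -1), Pow(Add(-9, Mul(3, A)), -1)) (Function('G')(A) = Mul(Mul(-1, Pow(Add(-9, Mul(3, A)), -1)), Pow(A, -1)) = Mul(-1, Pow(A, -1), Pow(Add(-9, Mul(3, A)), -1)))
Add(Function('G')(-21), -191) = Add(Mul(Rational(-1, 3), Pow(-21, -1), Pow(Add(-3, -21), -1)), -191) = Add(Mul(Rational(-1, 3), Rational(-1, 21), Pow(-24, -1)), -191) = Add(Mul(Rational(-1, 3), Rational(-1, 21), Rational(-1, 24)), -191) = Add(Rational(-1, 1512), -191) = Rational(-288793, 1512)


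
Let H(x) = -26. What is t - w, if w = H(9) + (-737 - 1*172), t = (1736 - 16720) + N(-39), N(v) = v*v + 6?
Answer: -12522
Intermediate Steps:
N(v) = 6 + v**2 (N(v) = v**2 + 6 = 6 + v**2)
t = -13457 (t = (1736 - 16720) + (6 + (-39)**2) = -14984 + (6 + 1521) = -14984 + 1527 = -13457)
w = -935 (w = -26 + (-737 - 1*172) = -26 + (-737 - 172) = -26 - 909 = -935)
t - w = -13457 - 1*(-935) = -13457 + 935 = -12522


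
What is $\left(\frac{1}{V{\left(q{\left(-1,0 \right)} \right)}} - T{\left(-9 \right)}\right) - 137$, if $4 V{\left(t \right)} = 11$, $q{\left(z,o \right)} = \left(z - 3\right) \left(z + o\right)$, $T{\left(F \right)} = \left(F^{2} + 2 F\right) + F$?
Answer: $- \frac{2097}{11} \approx -190.64$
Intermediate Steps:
$T{\left(F \right)} = F^{2} + 3 F$
$q{\left(z,o \right)} = \left(-3 + z\right) \left(o + z\right)$
$V{\left(t \right)} = \frac{11}{4}$ ($V{\left(t \right)} = \frac{1}{4} \cdot 11 = \frac{11}{4}$)
$\left(\frac{1}{V{\left(q{\left(-1,0 \right)} \right)}} - T{\left(-9 \right)}\right) - 137 = \left(\frac{1}{\frac{11}{4}} - - 9 \left(3 - 9\right)\right) - 137 = \left(\frac{4}{11} - \left(-9\right) \left(-6\right)\right) - 137 = \left(\frac{4}{11} - 54\right) - 137 = - \frac{590}{11} - 137 = - \frac{2097}{11}$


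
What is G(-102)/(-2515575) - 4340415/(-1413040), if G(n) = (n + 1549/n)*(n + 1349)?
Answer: 6675077288167/2132764858800 ≈ 3.1298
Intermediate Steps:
G(n) = (1349 + n)*(n + 1549/n) (G(n) = (n + 1549/n)*(1349 + n) = (1349 + n)*(n + 1549/n))
G(-102)/(-2515575) - 4340415/(-1413040) = (1549 + (-102)² + 1349*(-102) + 2089601/(-102))/(-2515575) - 4340415/(-1413040) = (1549 + 10404 - 137598 + 2089601*(-1/102))*(-1/2515575) - 4340415*(-1/1413040) = (1549 + 10404 - 137598 - 2089601/102)*(-1/2515575) + 868083/282608 = -14905391/102*(-1/2515575) + 868083/282608 = 14905391/256588650 + 868083/282608 = 6675077288167/2132764858800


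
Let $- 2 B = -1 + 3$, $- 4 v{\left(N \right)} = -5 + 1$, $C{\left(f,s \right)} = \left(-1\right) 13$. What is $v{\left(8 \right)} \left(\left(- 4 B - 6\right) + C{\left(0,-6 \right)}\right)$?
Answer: $-15$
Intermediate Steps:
$C{\left(f,s \right)} = -13$
$v{\left(N \right)} = 1$ ($v{\left(N \right)} = - \frac{-5 + 1}{4} = \left(- \frac{1}{4}\right) \left(-4\right) = 1$)
$B = -1$ ($B = - \frac{-1 + 3}{2} = \left(- \frac{1}{2}\right) 2 = -1$)
$v{\left(8 \right)} \left(\left(- 4 B - 6\right) + C{\left(0,-6 \right)}\right) = 1 \left(\left(\left(-4\right) \left(-1\right) - 6\right) - 13\right) = 1 \left(\left(4 - 6\right) - 13\right) = 1 \left(-2 - 13\right) = 1 \left(-15\right) = -15$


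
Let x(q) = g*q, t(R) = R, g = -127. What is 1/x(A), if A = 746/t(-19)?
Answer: 19/94742 ≈ 0.00020054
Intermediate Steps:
A = -746/19 (A = 746/(-19) = 746*(-1/19) = -746/19 ≈ -39.263)
x(q) = -127*q
1/x(A) = 1/(-127*(-746/19)) = 1/(94742/19) = 19/94742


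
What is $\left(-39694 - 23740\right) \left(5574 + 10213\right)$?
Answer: $-1001432558$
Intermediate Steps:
$\left(-39694 - 23740\right) \left(5574 + 10213\right) = \left(-63434\right) 15787 = -1001432558$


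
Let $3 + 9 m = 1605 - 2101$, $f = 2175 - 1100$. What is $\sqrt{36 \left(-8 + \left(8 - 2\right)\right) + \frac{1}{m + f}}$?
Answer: $\frac{3 i \sqrt{168395658}}{4588} \approx 8.4852 i$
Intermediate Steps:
$f = 1075$ ($f = 2175 - 1100 = 1075$)
$m = - \frac{499}{9}$ ($m = - \frac{1}{3} + \frac{1605 - 2101}{9} = - \frac{1}{3} + \frac{1}{9} \left(-496\right) = - \frac{1}{3} - \frac{496}{9} = - \frac{499}{9} \approx -55.444$)
$\sqrt{36 \left(-8 + \left(8 - 2\right)\right) + \frac{1}{m + f}} = \sqrt{36 \left(-8 + \left(8 - 2\right)\right) + \frac{1}{- \frac{499}{9} + 1075}} = \sqrt{36 \left(-8 + 6\right) + \frac{1}{\frac{9176}{9}}} = \sqrt{36 \left(-2\right) + \frac{9}{9176}} = \sqrt{-72 + \frac{9}{9176}} = \sqrt{- \frac{660663}{9176}} = \frac{3 i \sqrt{168395658}}{4588}$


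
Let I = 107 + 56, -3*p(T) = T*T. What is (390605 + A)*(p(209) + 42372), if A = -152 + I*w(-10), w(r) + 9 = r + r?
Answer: 32183048810/3 ≈ 1.0728e+10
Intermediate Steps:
p(T) = -T**2/3 (p(T) = -T*T/3 = -T**2/3)
w(r) = -9 + 2*r (w(r) = -9 + (r + r) = -9 + 2*r)
I = 163
A = -4879 (A = -152 + 163*(-9 + 2*(-10)) = -152 + 163*(-9 - 20) = -152 + 163*(-29) = -152 - 4727 = -4879)
(390605 + A)*(p(209) + 42372) = (390605 - 4879)*(-1/3*209**2 + 42372) = 385726*(-1/3*43681 + 42372) = 385726*(-43681/3 + 42372) = 385726*(83435/3) = 32183048810/3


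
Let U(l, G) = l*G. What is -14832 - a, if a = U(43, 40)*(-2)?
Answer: -11392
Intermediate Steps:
U(l, G) = G*l
a = -3440 (a = (40*43)*(-2) = 1720*(-2) = -3440)
-14832 - a = -14832 - 1*(-3440) = -14832 + 3440 = -11392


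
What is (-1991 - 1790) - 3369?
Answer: -7150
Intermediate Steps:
(-1991 - 1790) - 3369 = -3781 - 3369 = -7150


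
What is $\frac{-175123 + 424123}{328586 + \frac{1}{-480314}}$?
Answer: $\frac{39866062000}{52608152001} \approx 0.75779$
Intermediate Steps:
$\frac{-175123 + 424123}{328586 + \frac{1}{-480314}} = \frac{249000}{328586 - \frac{1}{480314}} = \frac{249000}{\frac{157824456003}{480314}} = 249000 \cdot \frac{480314}{157824456003} = \frac{39866062000}{52608152001}$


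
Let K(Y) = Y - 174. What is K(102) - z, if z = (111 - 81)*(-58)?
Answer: 1668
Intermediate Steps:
K(Y) = -174 + Y
z = -1740 (z = 30*(-58) = -1740)
K(102) - z = (-174 + 102) - 1*(-1740) = -72 + 1740 = 1668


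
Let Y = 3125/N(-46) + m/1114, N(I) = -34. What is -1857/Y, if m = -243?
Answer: 17583933/872378 ≈ 20.156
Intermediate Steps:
Y = -872378/9469 (Y = 3125/(-34) - 243/1114 = 3125*(-1/34) - 243*1/1114 = -3125/34 - 243/1114 = -872378/9469 ≈ -92.130)
-1857/Y = -1857/(-872378/9469) = -1857*(-9469/872378) = 17583933/872378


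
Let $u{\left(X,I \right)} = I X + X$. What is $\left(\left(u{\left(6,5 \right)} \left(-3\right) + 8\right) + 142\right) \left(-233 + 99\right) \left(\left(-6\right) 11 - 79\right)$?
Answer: $816060$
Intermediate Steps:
$u{\left(X,I \right)} = X + I X$
$\left(\left(u{\left(6,5 \right)} \left(-3\right) + 8\right) + 142\right) \left(-233 + 99\right) \left(\left(-6\right) 11 - 79\right) = \left(\left(6 \left(1 + 5\right) \left(-3\right) + 8\right) + 142\right) \left(-233 + 99\right) \left(\left(-6\right) 11 - 79\right) = \left(\left(6 \cdot 6 \left(-3\right) + 8\right) + 142\right) \left(-134\right) \left(-66 - 79\right) = \left(\left(36 \left(-3\right) + 8\right) + 142\right) \left(-134\right) \left(-145\right) = \left(\left(-108 + 8\right) + 142\right) \left(-134\right) \left(-145\right) = \left(-100 + 142\right) \left(-134\right) \left(-145\right) = 42 \left(-134\right) \left(-145\right) = \left(-5628\right) \left(-145\right) = 816060$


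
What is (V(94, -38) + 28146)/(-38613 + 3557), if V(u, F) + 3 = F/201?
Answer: -5656705/7046256 ≈ -0.80280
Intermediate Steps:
V(u, F) = -3 + F/201
(V(94, -38) + 28146)/(-38613 + 3557) = ((-3 + (1/201)*(-38)) + 28146)/(-38613 + 3557) = ((-3 - 38/201) + 28146)/(-35056) = (-641/201 + 28146)*(-1/35056) = (5656705/201)*(-1/35056) = -5656705/7046256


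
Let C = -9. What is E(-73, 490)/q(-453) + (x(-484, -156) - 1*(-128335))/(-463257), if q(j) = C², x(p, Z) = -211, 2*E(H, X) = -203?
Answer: -12755251/8338626 ≈ -1.5297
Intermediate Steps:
E(H, X) = -203/2 (E(H, X) = (½)*(-203) = -203/2)
q(j) = 81 (q(j) = (-9)² = 81)
E(-73, 490)/q(-453) + (x(-484, -156) - 1*(-128335))/(-463257) = -203/2/81 + (-211 - 1*(-128335))/(-463257) = -203/2*1/81 + (-211 + 128335)*(-1/463257) = -203/162 + 128124*(-1/463257) = -203/162 - 14236/51473 = -12755251/8338626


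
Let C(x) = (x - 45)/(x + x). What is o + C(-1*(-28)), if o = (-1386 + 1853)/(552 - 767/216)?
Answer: 3634927/6634040 ≈ 0.54792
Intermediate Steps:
C(x) = (-45 + x)/(2*x) (C(x) = (-45 + x)/((2*x)) = (-45 + x)*(1/(2*x)) = (-45 + x)/(2*x))
o = 100872/118465 (o = 467/(552 - 767*1/216) = 467/(552 - 767/216) = 467/(118465/216) = 467*(216/118465) = 100872/118465 ≈ 0.85149)
o + C(-1*(-28)) = 100872/118465 + (-45 - 1*(-28))/(2*((-1*(-28)))) = 100872/118465 + (1/2)*(-45 + 28)/28 = 100872/118465 + (1/2)*(1/28)*(-17) = 100872/118465 - 17/56 = 3634927/6634040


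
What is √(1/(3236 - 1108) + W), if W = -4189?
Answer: 11*I*√9798243/532 ≈ 64.723*I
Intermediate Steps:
√(1/(3236 - 1108) + W) = √(1/(3236 - 1108) - 4189) = √(1/2128 - 4189) = √(-8914191/2128) = 11*I*√9798243/532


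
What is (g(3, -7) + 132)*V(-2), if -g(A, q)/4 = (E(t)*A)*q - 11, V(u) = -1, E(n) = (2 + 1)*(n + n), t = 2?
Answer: -1184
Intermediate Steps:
E(n) = 6*n (E(n) = 3*(2*n) = 6*n)
g(A, q) = 44 - 48*A*q (g(A, q) = -4*(((6*2)*A)*q - 11) = -4*((12*A)*q - 11) = -4*(12*A*q - 11) = -4*(-11 + 12*A*q) = 44 - 48*A*q)
(g(3, -7) + 132)*V(-2) = ((44 - 48*3*(-7)) + 132)*(-1) = ((44 + 1008) + 132)*(-1) = (1052 + 132)*(-1) = 1184*(-1) = -1184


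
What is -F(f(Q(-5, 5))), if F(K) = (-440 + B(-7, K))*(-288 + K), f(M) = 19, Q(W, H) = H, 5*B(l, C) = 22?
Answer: -585882/5 ≈ -1.1718e+5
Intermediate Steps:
B(l, C) = 22/5 (B(l, C) = (1/5)*22 = 22/5)
F(K) = 627264/5 - 2178*K/5 (F(K) = (-440 + 22/5)*(-288 + K) = -2178*(-288 + K)/5 = 627264/5 - 2178*K/5)
-F(f(Q(-5, 5))) = -(627264/5 - 2178/5*19) = -(627264/5 - 41382/5) = -1*585882/5 = -585882/5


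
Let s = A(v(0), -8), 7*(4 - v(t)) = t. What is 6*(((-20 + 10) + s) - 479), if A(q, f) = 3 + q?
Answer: -2892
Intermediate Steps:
v(t) = 4 - t/7
s = 7 (s = 3 + (4 - ⅐*0) = 3 + (4 + 0) = 3 + 4 = 7)
6*(((-20 + 10) + s) - 479) = 6*(((-20 + 10) + 7) - 479) = 6*((-10 + 7) - 479) = 6*(-3 - 479) = 6*(-482) = -2892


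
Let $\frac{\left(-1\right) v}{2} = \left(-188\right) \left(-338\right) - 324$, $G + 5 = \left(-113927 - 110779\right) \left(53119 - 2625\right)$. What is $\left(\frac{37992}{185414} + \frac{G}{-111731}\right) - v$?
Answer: $\frac{2361580599763239}{10358245817} \approx 2.2799 \cdot 10^{5}$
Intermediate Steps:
$G = -11346304769$ ($G = -5 + \left(-113927 - 110779\right) \left(53119 - 2625\right) = -5 - 11346304764 = -11346304769$)
$v = -126440$ ($v = - 2 \left(\left(-188\right) \left(-338\right) - 324\right) = - 2 \left(63544 - 324\right) = \left(-2\right) 63220 = -126440$)
$\left(\frac{37992}{185414} + \frac{G}{-111731}\right) - v = \left(\frac{37992}{185414} - \frac{11346304769}{-111731}\right) - -126440 = \left(37992 \cdot \frac{1}{185414} - - \frac{11346304769}{111731}\right) + 126440 = \left(\frac{18996}{92707} + \frac{11346304769}{111731}\right) + 126440 = \frac{1051883998661759}{10358245817} + 126440 = \frac{2361580599763239}{10358245817}$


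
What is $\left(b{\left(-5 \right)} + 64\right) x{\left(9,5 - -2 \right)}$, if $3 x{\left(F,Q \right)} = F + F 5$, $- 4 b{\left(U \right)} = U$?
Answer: $\frac{2349}{2} \approx 1174.5$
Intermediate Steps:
$b{\left(U \right)} = - \frac{U}{4}$
$x{\left(F,Q \right)} = 2 F$ ($x{\left(F,Q \right)} = \frac{F + F 5}{3} = \frac{F + 5 F}{3} = \frac{6 F}{3} = 2 F$)
$\left(b{\left(-5 \right)} + 64\right) x{\left(9,5 - -2 \right)} = \left(\left(- \frac{1}{4}\right) \left(-5\right) + 64\right) 2 \cdot 9 = \left(\frac{5}{4} + 64\right) 18 = \frac{261}{4} \cdot 18 = \frac{2349}{2}$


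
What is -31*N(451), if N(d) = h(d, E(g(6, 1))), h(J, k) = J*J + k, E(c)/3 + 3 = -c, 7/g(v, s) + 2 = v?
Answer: -25219957/4 ≈ -6.3050e+6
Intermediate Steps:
g(v, s) = 7/(-2 + v)
E(c) = -9 - 3*c (E(c) = -9 + 3*(-c) = -9 - 3*c)
h(J, k) = k + J² (h(J, k) = J² + k = k + J²)
N(d) = -57/4 + d² (N(d) = (-9 - 21/(-2 + 6)) + d² = (-9 - 21/4) + d² = -57/4 + d²)
-31*N(451) = -31*(-57/4 + 451²) = -31*(-57/4 + 203401) = -31*813547/4 = -25219957/4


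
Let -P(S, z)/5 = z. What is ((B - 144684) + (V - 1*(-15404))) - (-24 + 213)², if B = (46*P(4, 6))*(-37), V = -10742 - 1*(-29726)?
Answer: -94957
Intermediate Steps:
V = 18984 (V = -10742 + 29726 = 18984)
P(S, z) = -5*z
B = 51060 (B = (46*(-5*6))*(-37) = (46*(-30))*(-37) = -1380*(-37) = 51060)
((B - 144684) + (V - 1*(-15404))) - (-24 + 213)² = ((51060 - 144684) + (18984 - 1*(-15404))) - (-24 + 213)² = (-93624 + (18984 + 15404)) - 1*189² = (-93624 + 34388) - 1*35721 = -59236 - 35721 = -94957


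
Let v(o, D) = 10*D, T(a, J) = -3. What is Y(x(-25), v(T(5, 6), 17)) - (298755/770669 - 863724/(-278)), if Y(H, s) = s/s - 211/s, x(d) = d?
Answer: -56591303088541/18210908470 ≈ -3107.6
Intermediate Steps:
Y(H, s) = 1 - 211/s
Y(x(-25), v(T(5, 6), 17)) - (298755/770669 - 863724/(-278)) = (-211 + 10*17)/((10*17)) - (298755/770669 - 863724/(-278)) = (-211 + 170)/170 - (298755*(1/770669) - 863724*(-1/278)) = (1/170)*(-41) - (298755/770669 + 431862/139) = -41/170 - 1*332864182623/107122991 = -41/170 - 332864182623/107122991 = -56591303088541/18210908470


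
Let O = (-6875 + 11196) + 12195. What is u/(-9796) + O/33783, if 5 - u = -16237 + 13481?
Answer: 68515873/330938268 ≈ 0.20704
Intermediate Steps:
u = 2761 (u = 5 - (-16237 + 13481) = 5 - 1*(-2756) = 5 + 2756 = 2761)
O = 16516 (O = 4321 + 12195 = 16516)
u/(-9796) + O/33783 = 2761/(-9796) + 16516/33783 = 2761*(-1/9796) + 16516*(1/33783) = -2761/9796 + 16516/33783 = 68515873/330938268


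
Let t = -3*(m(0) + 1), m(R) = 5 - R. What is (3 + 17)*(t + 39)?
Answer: 420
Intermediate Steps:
t = -18 (t = -3*((5 - 1*0) + 1) = -3*((5 + 0) + 1) = -3*(5 + 1) = -3*6 = -18)
(3 + 17)*(t + 39) = (3 + 17)*(-18 + 39) = 20*21 = 420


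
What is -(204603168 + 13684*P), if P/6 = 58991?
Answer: -5048000232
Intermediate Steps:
P = 353946 (P = 6*58991 = 353946)
-(204603168 + 13684*P) = -13684/(1/(353946 + 14952)) = -13684/(1/368898) = -13684/1/368898 = -13684*368898 = -5048000232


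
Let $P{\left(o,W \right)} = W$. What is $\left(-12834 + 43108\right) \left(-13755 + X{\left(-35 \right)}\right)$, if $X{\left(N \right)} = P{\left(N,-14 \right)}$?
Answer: $-416842706$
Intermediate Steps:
$X{\left(N \right)} = -14$
$\left(-12834 + 43108\right) \left(-13755 + X{\left(-35 \right)}\right) = \left(-12834 + 43108\right) \left(-13755 - 14\right) = 30274 \left(-13769\right) = -416842706$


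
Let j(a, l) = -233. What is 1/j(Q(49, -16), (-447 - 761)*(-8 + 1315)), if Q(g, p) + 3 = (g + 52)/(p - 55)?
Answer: -1/233 ≈ -0.0042918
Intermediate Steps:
Q(g, p) = -3 + (52 + g)/(-55 + p) (Q(g, p) = -3 + (g + 52)/(p - 55) = -3 + (52 + g)/(-55 + p))
1/j(Q(49, -16), (-447 - 761)*(-8 + 1315)) = 1/(-233) = -1/233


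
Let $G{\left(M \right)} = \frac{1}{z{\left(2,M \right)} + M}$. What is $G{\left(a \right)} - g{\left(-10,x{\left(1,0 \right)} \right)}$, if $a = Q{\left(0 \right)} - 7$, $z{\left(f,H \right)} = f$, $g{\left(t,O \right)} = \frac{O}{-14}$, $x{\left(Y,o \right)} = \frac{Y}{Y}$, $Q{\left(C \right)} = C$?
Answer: $- \frac{9}{70} \approx -0.12857$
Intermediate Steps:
$x{\left(Y,o \right)} = 1$
$g{\left(t,O \right)} = - \frac{O}{14}$ ($g{\left(t,O \right)} = O \left(- \frac{1}{14}\right) = - \frac{O}{14}$)
$a = -7$ ($a = 0 - 7 = -7$)
$G{\left(M \right)} = \frac{1}{2 + M}$
$G{\left(a \right)} - g{\left(-10,x{\left(1,0 \right)} \right)} = \frac{1}{2 - 7} - \left(- \frac{1}{14}\right) 1 = \frac{1}{-5} - - \frac{1}{14} = - \frac{1}{5} + \frac{1}{14} = - \frac{9}{70}$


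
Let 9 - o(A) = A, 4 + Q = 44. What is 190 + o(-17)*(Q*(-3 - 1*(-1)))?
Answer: -1890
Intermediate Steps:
Q = 40 (Q = -4 + 44 = 40)
o(A) = 9 - A
190 + o(-17)*(Q*(-3 - 1*(-1))) = 190 + (9 - 1*(-17))*(40*(-3 - 1*(-1))) = 190 + (9 + 17)*(40*(-3 + 1)) = 190 + 26*(40*(-2)) = 190 + 26*(-80) = 190 - 2080 = -1890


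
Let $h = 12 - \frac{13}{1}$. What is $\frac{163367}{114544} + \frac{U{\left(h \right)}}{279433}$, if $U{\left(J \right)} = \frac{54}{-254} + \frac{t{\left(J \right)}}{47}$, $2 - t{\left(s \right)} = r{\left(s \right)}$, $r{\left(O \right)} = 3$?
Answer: $\frac{272485471504335}{191052012731888} \approx 1.4262$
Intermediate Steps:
$t{\left(s \right)} = -1$ ($t{\left(s \right)} = 2 - 3 = -1$)
$h = -1$ ($h = 12 - 13 = -1$)
$U{\left(J \right)} = - \frac{1396}{5969}$ ($U{\left(J \right)} = \frac{54}{-254} - \frac{1}{47} = 54 \left(- \frac{1}{254}\right) - \frac{1}{47} = - \frac{27}{127} - \frac{1}{47} = - \frac{1396}{5969}$)
$\frac{163367}{114544} + \frac{U{\left(h \right)}}{279433} = \frac{163367}{114544} - \frac{1396}{5969 \cdot 279433} = 163367 \cdot \frac{1}{114544} - \frac{1396}{1667935577} = \frac{163367}{114544} - \frac{1396}{1667935577} = \frac{272485471504335}{191052012731888}$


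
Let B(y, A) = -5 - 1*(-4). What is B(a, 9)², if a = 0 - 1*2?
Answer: 1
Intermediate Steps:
a = -2 (a = 0 - 2 = -2)
B(y, A) = -1 (B(y, A) = -5 + 4 = -1)
B(a, 9)² = (-1)² = 1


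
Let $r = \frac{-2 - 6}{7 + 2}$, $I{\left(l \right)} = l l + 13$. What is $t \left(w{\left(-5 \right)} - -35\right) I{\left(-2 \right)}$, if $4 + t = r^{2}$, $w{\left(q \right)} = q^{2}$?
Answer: $- \frac{88400}{27} \approx -3274.1$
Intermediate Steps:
$I{\left(l \right)} = 13 + l^{2}$ ($I{\left(l \right)} = l^{2} + 13 = 13 + l^{2}$)
$r = - \frac{8}{9} \approx -0.88889$
$t = - \frac{260}{81}$ ($t = -4 + \left(- \frac{8}{9}\right)^{2} = -4 + \frac{64}{81} = - \frac{260}{81} \approx -3.2099$)
$t \left(w{\left(-5 \right)} - -35\right) I{\left(-2 \right)} = - \frac{260 \left(\left(-5\right)^{2} - -35\right)}{81} \left(13 + \left(-2\right)^{2}\right) = - \frac{260 \left(25 + 35\right)}{81} \left(13 + 4\right) = \left(- \frac{260}{81}\right) 60 \cdot 17 = \left(- \frac{5200}{27}\right) 17 = - \frac{88400}{27}$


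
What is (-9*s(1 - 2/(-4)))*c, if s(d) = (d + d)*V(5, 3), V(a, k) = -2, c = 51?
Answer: 2754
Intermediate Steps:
s(d) = -4*d (s(d) = (d + d)*(-2) = (2*d)*(-2) = -4*d)
(-9*s(1 - 2/(-4)))*c = -(-36)*(1 - 2/(-4))*51 = -(-36)*(1 - 2*(-¼))*51 = -(-36)*(1 + ½)*51 = -(-36)*3/2*51 = -9*(-6)*51 = 54*51 = 2754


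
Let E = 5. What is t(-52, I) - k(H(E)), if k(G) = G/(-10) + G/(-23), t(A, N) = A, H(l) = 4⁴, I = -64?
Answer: -1756/115 ≈ -15.270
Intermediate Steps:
H(l) = 256
k(G) = -33*G/230 (k(G) = G*(-⅒) + G*(-1/23) = -G/10 - G/23 = -33*G/230)
t(-52, I) - k(H(E)) = -52 - (-33)*256/230 = -52 - 1*(-4224/115) = -52 + 4224/115 = -1756/115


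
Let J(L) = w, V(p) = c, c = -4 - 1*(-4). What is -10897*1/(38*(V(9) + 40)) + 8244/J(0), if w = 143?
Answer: 10972609/217360 ≈ 50.481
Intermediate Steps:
c = 0 (c = -4 + 4 = 0)
V(p) = 0
J(L) = 143
-10897*1/(38*(V(9) + 40)) + 8244/J(0) = -10897*1/(38*(0 + 40)) + 8244/143 = -10897/(38*40) + 8244*(1/143) = -10897/1520 + 8244/143 = 10972609/217360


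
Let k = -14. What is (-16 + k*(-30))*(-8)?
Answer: -3232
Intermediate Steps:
(-16 + k*(-30))*(-8) = (-16 - 14*(-30))*(-8) = (-16 + 420)*(-8) = 404*(-8) = -3232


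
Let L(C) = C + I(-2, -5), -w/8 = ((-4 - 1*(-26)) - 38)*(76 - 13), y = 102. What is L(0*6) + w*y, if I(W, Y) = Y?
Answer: 822523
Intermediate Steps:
w = 8064 (w = -8*((-4 - 1*(-26)) - 38)*(76 - 13) = -8*((-4 + 26) - 38)*63 = -8*(22 - 38)*63 = -(-128)*63 = -8*(-1008) = 8064)
L(C) = -5 + C (L(C) = C - 5 = -5 + C)
L(0*6) + w*y = (-5 + 0*6) + 8064*102 = (-5 + 0) + 822528 = -5 + 822528 = 822523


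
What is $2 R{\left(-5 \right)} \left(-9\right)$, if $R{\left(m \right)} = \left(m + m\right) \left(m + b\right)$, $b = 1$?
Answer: $-720$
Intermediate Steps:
$R{\left(m \right)} = 2 m \left(1 + m\right)$ ($R{\left(m \right)} = \left(m + m\right) \left(m + 1\right) = 2 m \left(1 + m\right)$)
$2 R{\left(-5 \right)} \left(-9\right) = 2 \cdot 2 \left(-5\right) \left(1 - 5\right) \left(-9\right) = 2 \cdot 2 \left(-5\right) \left(-4\right) \left(-9\right) = 2 \cdot 40 \left(-9\right) = 80 \left(-9\right) = -720$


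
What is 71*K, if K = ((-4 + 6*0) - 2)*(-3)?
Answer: 1278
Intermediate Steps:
K = 18 (K = ((-4 + 0) - 2)*(-3) = (-4 - 2)*(-3) = -6*(-3) = 18)
71*K = 71*18 = 1278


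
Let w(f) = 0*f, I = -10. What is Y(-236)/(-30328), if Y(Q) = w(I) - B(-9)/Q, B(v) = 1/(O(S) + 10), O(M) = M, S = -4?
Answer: -1/42944448 ≈ -2.3286e-8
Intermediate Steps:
B(v) = 1/6 (B(v) = 1/(-4 + 10) = 1/6)
w(f) = 0
Y(Q) = -1/(6*Q) (Y(Q) = 0 - 1/(6*Q) = -1/(6*Q))
Y(-236)/(-30328) = -1/6/(-236)/(-30328) = -1/6*(-1/236)*(-1/30328) = (1/1416)*(-1/30328) = -1/42944448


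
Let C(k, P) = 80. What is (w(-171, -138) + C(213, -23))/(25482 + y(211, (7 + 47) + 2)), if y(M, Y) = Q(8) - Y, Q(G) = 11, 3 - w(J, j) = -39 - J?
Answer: -49/25437 ≈ -0.0019263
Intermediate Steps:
w(J, j) = 42 + J (w(J, j) = 3 - (-39 - J) = 3 + (39 + J) = 42 + J)
y(M, Y) = 11 - Y
(w(-171, -138) + C(213, -23))/(25482 + y(211, (7 + 47) + 2)) = ((42 - 171) + 80)/(25482 + (11 - ((7 + 47) + 2))) = (-129 + 80)/(25482 + (11 - (54 + 2))) = -49/(25482 + (11 - 1*56)) = -49/(25482 + (11 - 56)) = -49/(25482 - 45) = -49/25437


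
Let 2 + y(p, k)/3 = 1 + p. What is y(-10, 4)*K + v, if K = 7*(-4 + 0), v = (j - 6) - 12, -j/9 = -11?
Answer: 1005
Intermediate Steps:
j = 99 (j = -9*(-11) = 99)
y(p, k) = -3 + 3*p (y(p, k) = -6 + 3*(1 + p) = -6 + (3 + 3*p) = -3 + 3*p)
v = 81 (v = (99 - 6) - 12 = 93 - 12 = 81)
K = -28 (K = 7*(-4) = -28)
y(-10, 4)*K + v = (-3 + 3*(-10))*(-28) + 81 = (-3 - 30)*(-28) + 81 = -33*(-28) + 81 = 924 + 81 = 1005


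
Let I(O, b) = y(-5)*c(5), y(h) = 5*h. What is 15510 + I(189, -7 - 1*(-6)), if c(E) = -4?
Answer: 15610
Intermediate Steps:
I(O, b) = 100 (I(O, b) = (5*(-5))*(-4) = -25*(-4) = 100)
15510 + I(189, -7 - 1*(-6)) = 15510 + 100 = 15610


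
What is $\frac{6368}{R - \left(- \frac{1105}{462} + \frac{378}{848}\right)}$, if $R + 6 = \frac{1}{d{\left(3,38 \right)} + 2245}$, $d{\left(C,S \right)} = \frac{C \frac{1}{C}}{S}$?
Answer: $- \frac{17736367106304}{11290039907} \approx -1571.0$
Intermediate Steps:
$d{\left(C,S \right)} = \frac{1}{S}$ ($d{\left(C,S \right)} = 1 \frac{1}{S} = \frac{1}{S}$)
$R = - \frac{511828}{85311}$ ($R = -6 + \frac{1}{\frac{1}{38} + 2245} = -6 + \frac{1}{\frac{85311}{38}} = -6 + \frac{38}{85311} = - \frac{511828}{85311} \approx -5.9996$)
$\frac{6368}{R - \left(- \frac{1105}{462} + \frac{378}{848}\right)} = \frac{6368}{- \frac{511828}{85311} - \left(- \frac{1105}{462} + \frac{378}{848}\right)} = \frac{6368}{- \frac{511828}{85311} - \left(\left(-1105\right) \frac{1}{462} + 378 \cdot \frac{1}{848}\right)} = \frac{6368}{- \frac{511828}{85311} - \left(- \frac{1105}{462} + \frac{189}{424}\right)} = \frac{6368}{- \frac{511828}{85311} - - \frac{190601}{97944}} = \frac{6368}{- \frac{511828}{85311} + \frac{190601}{97944}} = \frac{6368}{- \frac{11290039907}{2785233528}} = 6368 \left(- \frac{2785233528}{11290039907}\right) = - \frac{17736367106304}{11290039907}$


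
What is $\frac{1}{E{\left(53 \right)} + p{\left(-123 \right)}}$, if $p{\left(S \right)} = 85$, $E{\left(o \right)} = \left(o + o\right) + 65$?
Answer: $\frac{1}{256} \approx 0.0039063$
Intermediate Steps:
$E{\left(o \right)} = 65 + 2 o$ ($E{\left(o \right)} = 2 o + 65 = 65 + 2 o$)
$\frac{1}{E{\left(53 \right)} + p{\left(-123 \right)}} = \frac{1}{\left(65 + 2 \cdot 53\right) + 85} = \frac{1}{\left(65 + 106\right) + 85} = \frac{1}{171 + 85} = \frac{1}{256}$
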